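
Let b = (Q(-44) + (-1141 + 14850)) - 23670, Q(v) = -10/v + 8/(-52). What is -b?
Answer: 2848825/286 ≈ 9960.9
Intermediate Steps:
Q(v) = -2/13 - 10/v (Q(v) = -10/v + 8*(-1/52) = -10/v - 2/13 = -2/13 - 10/v)
b = -2848825/286 (b = ((-2/13 - 10/(-44)) + (-1141 + 14850)) - 23670 = ((-2/13 - 10*(-1/44)) + 13709) - 23670 = ((-2/13 + 5/22) + 13709) - 23670 = (21/286 + 13709) - 23670 = 3920795/286 - 23670 = -2848825/286 ≈ -9960.9)
-b = -1*(-2848825/286) = 2848825/286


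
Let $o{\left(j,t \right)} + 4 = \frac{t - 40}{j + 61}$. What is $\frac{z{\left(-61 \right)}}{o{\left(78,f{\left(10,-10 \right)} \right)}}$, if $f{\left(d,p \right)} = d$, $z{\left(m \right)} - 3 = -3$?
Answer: $0$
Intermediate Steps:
$z{\left(m \right)} = 0$ ($z{\left(m \right)} = 3 - 3 = 0$)
$o{\left(j,t \right)} = -4 + \frac{-40 + t}{61 + j}$ ($o{\left(j,t \right)} = -4 + \frac{t - 40}{j + 61} = -4 + \frac{-40 + t}{61 + j}$)
$\frac{z{\left(-61 \right)}}{o{\left(78,f{\left(10,-10 \right)} \right)}} = \frac{0}{\frac{1}{61 + 78} \left(-284 + 10 - 312\right)} = \frac{0}{\frac{1}{139} \left(-284 + 10 - 312\right)} = \frac{0}{\frac{1}{139} \left(-586\right)} = \frac{0}{- \frac{586}{139}} = 0 \left(- \frac{139}{586}\right) = 0$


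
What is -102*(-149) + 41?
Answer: 15239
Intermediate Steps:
-102*(-149) + 41 = 15198 + 41 = 15239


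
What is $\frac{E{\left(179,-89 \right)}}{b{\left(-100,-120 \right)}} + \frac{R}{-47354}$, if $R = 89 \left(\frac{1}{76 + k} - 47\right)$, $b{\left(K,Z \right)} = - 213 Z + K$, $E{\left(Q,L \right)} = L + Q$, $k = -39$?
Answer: $\frac{204794627}{2230420754} \approx 0.091819$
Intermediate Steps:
$b{\left(K,Z \right)} = K - 213 Z$
$R = - \frac{154682}{37}$ ($R = 89 \left(\frac{1}{76 - 39} - 47\right) = 89 \left(\frac{1}{37} - 47\right) = 89 \left(- \frac{1738}{37}\right) = - \frac{154682}{37} \approx -4180.6$)
$\frac{E{\left(179,-89 \right)}}{b{\left(-100,-120 \right)}} + \frac{R}{-47354} = \frac{-89 + 179}{-100 - -25560} - \frac{154682}{37 \left(-47354\right)} = \frac{90}{-100 + 25560} - - \frac{77341}{876049} = \frac{90}{25460} + \frac{77341}{876049} = 90 \cdot \frac{1}{25460} + \frac{77341}{876049} = \frac{9}{2546} + \frac{77341}{876049} = \frac{204794627}{2230420754}$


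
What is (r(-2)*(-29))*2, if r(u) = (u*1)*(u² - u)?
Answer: 696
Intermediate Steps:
r(u) = u*(u² - u)
(r(-2)*(-29))*2 = (((-2)²*(-1 - 2))*(-29))*2 = ((4*(-3))*(-29))*2 = -12*(-29)*2 = 348*2 = 696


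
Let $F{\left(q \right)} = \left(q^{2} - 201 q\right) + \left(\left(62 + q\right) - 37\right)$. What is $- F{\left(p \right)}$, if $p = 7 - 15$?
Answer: $-1689$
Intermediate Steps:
$p = -8$ ($p = 7 - 15 = -8$)
$F{\left(q \right)} = 25 + q^{2} - 200 q$ ($F{\left(q \right)} = \left(q^{2} - 201 q\right) + \left(25 + q\right) = 25 + q^{2} - 200 q$)
$- F{\left(p \right)} = - (25 + \left(-8\right)^{2} - -1600) = - (25 + 64 + 1600) = \left(-1\right) 1689 = -1689$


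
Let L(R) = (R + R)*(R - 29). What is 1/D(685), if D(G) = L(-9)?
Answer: 1/684 ≈ 0.0014620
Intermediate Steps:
L(R) = 2*R*(-29 + R) (L(R) = (2*R)*(-29 + R) = 2*R*(-29 + R))
D(G) = 684 (D(G) = 2*(-9)*(-29 - 9) = 2*(-9)*(-38) = 684)
1/D(685) = 1/684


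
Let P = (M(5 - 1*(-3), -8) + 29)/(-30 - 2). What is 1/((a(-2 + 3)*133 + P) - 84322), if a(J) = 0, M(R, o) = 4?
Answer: -32/2698337 ≈ -1.1859e-5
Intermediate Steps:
P = -33/32 (P = (4 + 29)/(-30 - 2) = 33/(-32) = 33*(-1/32) = -33/32 ≈ -1.0313)
1/((a(-2 + 3)*133 + P) - 84322) = 1/((0*133 - 33/32) - 84322) = 1/((0 - 33/32) - 84322) = 1/(-33/32 - 84322) = 1/(-2698337/32) = -32/2698337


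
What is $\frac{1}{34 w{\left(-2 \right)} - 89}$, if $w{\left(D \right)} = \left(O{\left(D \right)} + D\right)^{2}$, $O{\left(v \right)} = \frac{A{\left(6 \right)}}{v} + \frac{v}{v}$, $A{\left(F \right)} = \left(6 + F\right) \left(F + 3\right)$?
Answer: $\frac{1}{102761} \approx 9.7313 \cdot 10^{-6}$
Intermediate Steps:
$A{\left(F \right)} = \left(3 + F\right) \left(6 + F\right)$ ($A{\left(F \right)} = \left(6 + F\right) \left(3 + F\right) = \left(3 + F\right) \left(6 + F\right)$)
$O{\left(v \right)} = 1 + \frac{108}{v}$ ($O{\left(v \right)} = \frac{18 + 6^{2} + 9 \cdot 6}{v} + \frac{v}{v} = \frac{18 + 36 + 54}{v} + 1 = \frac{108}{v} + 1 = 1 + \frac{108}{v}$)
$w{\left(D \right)} = \left(D + \frac{108 + D}{D}\right)^{2}$ ($w{\left(D \right)} = \left(\frac{108 + D}{D} + D\right)^{2} = \left(D + \frac{108 + D}{D}\right)^{2}$)
$\frac{1}{34 w{\left(-2 \right)} - 89} = \frac{1}{34 \frac{\left(108 - 2 + \left(-2\right)^{2}\right)^{2}}{4} - 89} = \frac{1}{34 \frac{\left(108 - 2 + 4\right)^{2}}{4} - 89} = \frac{1}{34 \frac{110^{2}}{4} - 89} = \frac{1}{34 \cdot \frac{1}{4} \cdot 12100 - 89} = \frac{1}{34 \cdot 3025 - 89} = \frac{1}{102850 - 89} = \frac{1}{102761}$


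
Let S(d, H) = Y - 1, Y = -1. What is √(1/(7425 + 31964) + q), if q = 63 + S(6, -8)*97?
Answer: I*√203245585662/39389 ≈ 11.446*I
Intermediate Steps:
S(d, H) = -2 (S(d, H) = -1 - 1 = -2)
q = -131 (q = 63 - 2*97 = 63 - 194 = -131)
√(1/(7425 + 31964) + q) = √(1/(7425 + 31964) - 131) = √(1/39389 - 131) = √(-5159958/39389) = I*√203245585662/39389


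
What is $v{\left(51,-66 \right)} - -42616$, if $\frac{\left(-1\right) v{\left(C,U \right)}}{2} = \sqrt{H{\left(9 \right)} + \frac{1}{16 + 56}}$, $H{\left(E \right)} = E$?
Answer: $42616 - \frac{\sqrt{1298}}{6} \approx 42610.0$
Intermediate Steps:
$v{\left(C,U \right)} = - \frac{\sqrt{1298}}{6}$ ($v{\left(C,U \right)} = - 2 \sqrt{9 + \frac{1}{16 + 56}} = - 2 \sqrt{9 + \frac{1}{72}} = - 2 \sqrt{\frac{649}{72}} = - 2 \frac{\sqrt{1298}}{12} = - \frac{\sqrt{1298}}{6}$)
$v{\left(51,-66 \right)} - -42616 = - \frac{\sqrt{1298}}{6} - -42616 = - \frac{\sqrt{1298}}{6} + 42616 = 42616 - \frac{\sqrt{1298}}{6}$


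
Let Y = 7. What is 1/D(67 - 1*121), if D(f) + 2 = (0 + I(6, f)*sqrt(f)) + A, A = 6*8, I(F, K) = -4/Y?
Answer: 1127/52274 + 21*I*sqrt(6)/26137 ≈ 0.021559 + 0.0019681*I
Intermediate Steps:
I(F, K) = -4/7
A = 48
D(f) = 46 - 4*sqrt(f)/7 (D(f) = -2 + ((0 - 4*sqrt(f)/7) + 48) = -2 + (-4*sqrt(f)/7 + 48) = -2 + (48 - 4*sqrt(f)/7) = 46 - 4*sqrt(f)/7)
1/D(67 - 1*121) = 1/(46 - 4*sqrt(67 - 1*121)/7) = 1/(46 - 4*sqrt(67 - 121)/7) = 1/(46 - 12*I*sqrt(6)/7)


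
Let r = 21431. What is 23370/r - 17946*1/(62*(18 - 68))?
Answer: 228523863/33218050 ≈ 6.8795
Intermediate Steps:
23370/r - 17946*1/(62*(18 - 68)) = 23370/21431 - 17946*1/(62*(18 - 68)) = 23370*(1/21431) - 17946/((-50*62)) = 23370/21431 - 17946/(-3100) = 23370/21431 - 17946*(-1/3100) = 23370/21431 + 8973/1550 = 228523863/33218050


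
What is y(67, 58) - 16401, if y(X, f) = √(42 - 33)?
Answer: -16398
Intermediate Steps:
y(X, f) = 3 (y(X, f) = √9 = 3)
y(67, 58) - 16401 = 3 - 16401 = -16398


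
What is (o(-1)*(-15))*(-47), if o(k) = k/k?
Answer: 705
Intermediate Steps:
o(k) = 1
(o(-1)*(-15))*(-47) = (1*(-15))*(-47) = -15*(-47) = 705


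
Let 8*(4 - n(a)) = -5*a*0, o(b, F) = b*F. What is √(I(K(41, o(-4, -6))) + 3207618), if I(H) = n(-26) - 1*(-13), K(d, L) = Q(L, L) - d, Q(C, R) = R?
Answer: √3207635 ≈ 1791.0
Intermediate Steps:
o(b, F) = F*b
n(a) = 4 (n(a) = 4 - (-5*a)*0/8 = 4 - ⅛*0 = 4 + 0 = 4)
K(d, L) = L - d
I(H) = 17 (I(H) = 4 - 1*(-13) = 4 + 13 = 17)
√(I(K(41, o(-4, -6))) + 3207618) = √(17 + 3207618) = √3207635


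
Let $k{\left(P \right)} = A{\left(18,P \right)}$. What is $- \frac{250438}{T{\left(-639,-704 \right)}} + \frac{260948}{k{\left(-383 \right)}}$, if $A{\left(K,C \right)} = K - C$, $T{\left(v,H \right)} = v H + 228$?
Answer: $\frac{58674046997}{90241842} \approx 650.19$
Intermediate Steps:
$T{\left(v,H \right)} = 228 + H v$ ($T{\left(v,H \right)} = H v + 228 = 228 + H v$)
$k{\left(P \right)} = 18 - P$
$- \frac{250438}{T{\left(-639,-704 \right)}} + \frac{260948}{k{\left(-383 \right)}} = - \frac{250438}{228 - -449856} + \frac{260948}{18 - -383} = - \frac{250438}{228 + 449856} + \frac{260948}{18 + 383} = - \frac{250438}{450084} + \frac{260948}{401} = \left(-250438\right) \frac{1}{450084} + 260948 \cdot \frac{1}{401} = - \frac{125219}{225042} + \frac{260948}{401} = \frac{58674046997}{90241842}$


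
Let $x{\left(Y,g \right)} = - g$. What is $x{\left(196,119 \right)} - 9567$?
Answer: $-9686$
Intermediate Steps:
$x{\left(196,119 \right)} - 9567 = \left(-1\right) 119 - 9567 = -119 - 9567 = -9686$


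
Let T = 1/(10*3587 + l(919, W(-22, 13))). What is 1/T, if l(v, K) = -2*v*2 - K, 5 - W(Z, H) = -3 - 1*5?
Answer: 32181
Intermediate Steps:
W(Z, H) = 13 (W(Z, H) = 5 - (-3 - 1*5) = 5 - (-3 - 5) = 5 - 1*(-8) = 5 + 8 = 13)
l(v, K) = -K - 4*v (l(v, K) = -4*v - K = -K - 4*v)
T = 1/32181 (T = 1/(10*3587 + (-1*13 - 4*919)) = 1/(35870 + (-13 - 3676)) = 1/(35870 - 3689) = 1/32181 ≈ 3.1074e-5)
1/T = 1/(1/32181) = 32181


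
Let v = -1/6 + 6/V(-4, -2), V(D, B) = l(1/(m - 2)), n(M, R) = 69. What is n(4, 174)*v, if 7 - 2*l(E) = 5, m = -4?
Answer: 805/2 ≈ 402.50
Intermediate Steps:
l(E) = 1 (l(E) = 7/2 - 1/2*5 = 7/2 - 5/2 = 1)
V(D, B) = 1
v = 35/6 (v = -1/6 + 6/1 = -1*1/6 + 6*1 = -1/6 + 6 = 35/6 ≈ 5.8333)
n(4, 174)*v = 69*(35/6) = 805/2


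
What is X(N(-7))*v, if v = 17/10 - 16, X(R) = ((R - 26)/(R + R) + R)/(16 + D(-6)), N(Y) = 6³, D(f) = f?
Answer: -6685393/21600 ≈ -309.51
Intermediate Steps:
N(Y) = 216
X(R) = R/10 + (-26 + R)/(20*R) (X(R) = ((R - 26)/(R + R) + R)/(16 - 6) = ((-26 + R)/((2*R)) + R)/10 = ((-26 + R)*(1/(2*R)) + R)*(⅒) = ((-26 + R)/(2*R) + R)*(⅒) = (R + (-26 + R)/(2*R))*(⅒) = R/10 + (-26 + R)/(20*R))
v = -143/10 (v = 17*(⅒) - 16 = 17/10 - 16 = -143/10 ≈ -14.300)
X(N(-7))*v = ((1/20)*(-26 + 216 + 2*216²)/216)*(-143/10) = ((1/20)*(1/216)*(-26 + 216 + 2*46656))*(-143/10) = ((1/20)*(1/216)*(-26 + 216 + 93312))*(-143/10) = ((1/20)*(1/216)*93502)*(-143/10) = (46751/2160)*(-143/10) = -6685393/21600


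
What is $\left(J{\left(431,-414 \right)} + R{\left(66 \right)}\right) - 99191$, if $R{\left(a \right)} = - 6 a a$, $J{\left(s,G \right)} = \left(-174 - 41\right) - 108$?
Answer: $-125650$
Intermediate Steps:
$J{\left(s,G \right)} = -323$ ($J{\left(s,G \right)} = -215 - 108 = -323$)
$R{\left(a \right)} = - 6 a^{2}$
$\left(J{\left(431,-414 \right)} + R{\left(66 \right)}\right) - 99191 = \left(-323 - 6 \cdot 66^{2}\right) - 99191 = \left(-323 - 26136\right) - 99191 = -26459 - 99191 = -125650$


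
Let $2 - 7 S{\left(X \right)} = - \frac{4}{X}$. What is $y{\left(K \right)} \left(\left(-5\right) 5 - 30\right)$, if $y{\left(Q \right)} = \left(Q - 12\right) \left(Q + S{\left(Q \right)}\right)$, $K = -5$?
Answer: $- \frac{31603}{7} \approx -4514.7$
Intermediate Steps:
$S{\left(X \right)} = \frac{2}{7} + \frac{4}{7 X}$ ($S{\left(X \right)} = \frac{2}{7} - \frac{\left(-4\right) \frac{1}{X}}{7} = \frac{2}{7} + \frac{4}{7 X}$)
$y{\left(Q \right)} = \left(-12 + Q\right) \left(Q + \frac{2 \left(2 + Q\right)}{7 Q}\right)$ ($y{\left(Q \right)} = \left(Q - 12\right) \left(Q + \frac{2 \left(2 + Q\right)}{7 Q}\right) = \left(-12 + Q\right) \left(Q + \frac{2 \left(2 + Q\right)}{7 Q}\right)$)
$y{\left(K \right)} \left(\left(-5\right) 5 - 30\right) = \left(- \frac{20}{7} + \left(-5\right)^{2} - - \frac{410}{7} - \frac{48}{7 \left(-5\right)}\right) \left(\left(-5\right) 5 - 30\right) = \left(- \frac{20}{7} + 25 + \frac{410}{7} - - \frac{48}{35}\right) \left(-25 - 30\right) = \left(- \frac{20}{7} + 25 + \frac{410}{7} + \frac{48}{35}\right) \left(-55\right) = \frac{2873}{35} \left(-55\right) = - \frac{31603}{7}$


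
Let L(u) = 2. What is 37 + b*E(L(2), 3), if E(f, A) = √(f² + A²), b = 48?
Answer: 37 + 48*√13 ≈ 210.07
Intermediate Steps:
E(f, A) = √(A² + f²)
37 + b*E(L(2), 3) = 37 + 48*√(3² + 2²) = 37 + 48*√(9 + 4) = 37 + 48*√13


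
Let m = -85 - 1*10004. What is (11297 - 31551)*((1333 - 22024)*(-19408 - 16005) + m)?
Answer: -14840516834676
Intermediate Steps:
m = -10089 (m = -85 - 10004 = -10089)
(11297 - 31551)*((1333 - 22024)*(-19408 - 16005) + m) = (11297 - 31551)*((1333 - 22024)*(-19408 - 16005) - 10089) = -20254*(-20691*(-35413) - 10089) = -20254*(732730383 - 10089) = -20254*732720294 = -14840516834676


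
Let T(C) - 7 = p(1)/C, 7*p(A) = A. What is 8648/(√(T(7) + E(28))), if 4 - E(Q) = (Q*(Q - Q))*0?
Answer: 30268*√15/45 ≈ 2605.1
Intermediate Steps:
p(A) = A/7
T(C) = 7 + 1/(7*C) (T(C) = 7 + ((⅐)*1)/C = 7 + 1/(7*C))
E(Q) = 4 (E(Q) = 4 - Q*(Q - Q)*0 = 4 - Q*0*0 = 4 - 0*0 = 4 - 1*0 = 4 + 0 = 4)
8648/(√(T(7) + E(28))) = 8648/(√((7 + (⅐)/7) + 4)) = 8648/(√((7 + (⅐)*(⅐)) + 4)) = 8648/(√((7 + 1/49) + 4)) = 8648/(√(344/49 + 4)) = 8648/(√(540/49)) = 8648/((6*√15/7)) = 8648*(7*√15/90) = 30268*√15/45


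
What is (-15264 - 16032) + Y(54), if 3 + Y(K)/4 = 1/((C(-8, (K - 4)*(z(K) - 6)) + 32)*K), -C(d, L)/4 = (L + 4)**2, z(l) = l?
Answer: -9770513979457/312077232 ≈ -31308.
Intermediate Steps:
C(d, L) = -4*(4 + L)**2 (C(d, L) = -4*(L + 4)**2 = -4*(4 + L)**2)
Y(K) = -12 + 4/(K*(32 - 4*(4 + (-6 + K)*(-4 + K))**2)) (Y(K) = -12 + 4*(1/((-4*(4 + (K - 4)*(K - 6))**2 + 32)*K)) = -12 + 4*(1/((-4*(4 + (-4 + K)*(-6 + K))**2 + 32)*K)) = -12 + 4*(1/((-4*(4 + (-6 + K)*(-4 + K))**2 + 32)*K)) = -12 + 4*(1/((32 - 4*(4 + (-6 + K)*(-4 + K))**2)*K)) = -12 + 4*(1/(K*(32 - 4*(4 + (-6 + K)*(-4 + K))**2))) = -12 + 4/(K*(32 - 4*(4 + (-6 + K)*(-4 + K))**2)))
(-15264 - 16032) + Y(54) = (-15264 - 16032) + (-1 + 96*54 - 12*54*(28 + 54**2 - 10*54)**2)/(54*(-8 + (28 + 54**2 - 10*54)**2)) = -31296 + (-1 + 5184 - 12*54*(28 + 2916 - 540)**2)/(54*(-8 + (28 + 2916 - 540)**2)) = -31296 + (-1 + 5184 - 12*54*2404**2)/(54*(-8 + 2404**2)) = -31296 + (-1 + 5184 - 12*54*5779216)/(54*(-8 + 5779216)) = -31296 + (1/54)*(-1 + 5184 - 3744931968)/5779208 = -31296 + (1/54)*(1/5779208)*(-3744926785) = -31296 - 3744926785/312077232 = -9770513979457/312077232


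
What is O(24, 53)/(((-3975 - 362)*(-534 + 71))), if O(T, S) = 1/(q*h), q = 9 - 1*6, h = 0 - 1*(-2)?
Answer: 1/12048186 ≈ 8.3000e-8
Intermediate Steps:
h = 2 (h = 0 + 2 = 2)
q = 3 (q = 9 - 6 = 3)
O(T, S) = ⅙ (O(T, S) = 1/(3*2) = 1/6 = ⅙)
O(24, 53)/(((-3975 - 362)*(-534 + 71))) = 1/(6*(((-3975 - 362)*(-534 + 71)))) = 1/(6*((-4337*(-463)))) = (⅙)/2008031 = (⅙)*(1/2008031) = 1/12048186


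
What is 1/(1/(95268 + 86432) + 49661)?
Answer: 181700/9023403701 ≈ 2.0137e-5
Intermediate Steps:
1/(1/(95268 + 86432) + 49661) = 1/(1/181700 + 49661) = 1/(9023403701/181700) = 181700/9023403701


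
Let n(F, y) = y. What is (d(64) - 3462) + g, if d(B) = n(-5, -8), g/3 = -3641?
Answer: -14393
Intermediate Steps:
g = -10923 (g = 3*(-3641) = -10923)
d(B) = -8
(d(64) - 3462) + g = (-8 - 3462) - 10923 = -3470 - 10923 = -14393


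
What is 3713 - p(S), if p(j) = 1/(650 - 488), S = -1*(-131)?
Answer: 601505/162 ≈ 3713.0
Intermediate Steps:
S = 131
p(j) = 1/162
3713 - p(S) = 3713 - 1*1/162 = 3713 - 1/162 = 601505/162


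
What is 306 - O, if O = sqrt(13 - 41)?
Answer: 306 - 2*I*sqrt(7) ≈ 306.0 - 5.2915*I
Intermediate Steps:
O = 2*I*sqrt(7) (O = sqrt(-28) = 2*I*sqrt(7) ≈ 5.2915*I)
306 - O = 306 - 2*I*sqrt(7)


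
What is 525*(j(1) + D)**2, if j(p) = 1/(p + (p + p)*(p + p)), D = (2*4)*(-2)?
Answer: 131061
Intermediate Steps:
D = -16 (D = 8*(-2) = -16)
j(p) = 1/(p + 4*p**2) (j(p) = 1/(p + (2*p)*(2*p)) = 1/(p + 4*p**2))
525*(j(1) + D)**2 = 525*(1/(1*(1 + 4*1)) - 16)**2 = 525*(1/(1 + 4) - 16)**2 = 525*(1/5 - 16)**2 = 525*(-79/5)**2 = 525*(6241/25) = 131061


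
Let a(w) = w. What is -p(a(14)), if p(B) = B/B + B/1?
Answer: -15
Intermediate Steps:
p(B) = 1 + B (p(B) = 1 + B*1 = 1 + B)
-p(a(14)) = -(1 + 14) = -1*15 = -15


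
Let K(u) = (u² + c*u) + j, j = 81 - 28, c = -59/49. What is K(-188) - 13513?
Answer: 1083408/49 ≈ 22110.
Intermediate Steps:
c = -59/49 (c = -59*1/49 = -59/49 ≈ -1.2041)
j = 53
K(u) = 53 + u² - 59*u/49 (K(u) = (u² - 59*u/49) + 53 = 53 + u² - 59*u/49)
K(-188) - 13513 = (53 + (-188)² - 59/49*(-188)) - 13513 = (53 + 35344 + 11092/49) - 13513 = 1745545/49 - 13513 = 1083408/49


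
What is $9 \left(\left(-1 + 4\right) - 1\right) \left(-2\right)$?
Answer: $-36$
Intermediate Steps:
$9 \left(\left(-1 + 4\right) - 1\right) \left(-2\right) = 9 \left(3 - 1\right) \left(-2\right) = 9 \cdot 2 \left(-2\right) = 18 \left(-2\right) = -36$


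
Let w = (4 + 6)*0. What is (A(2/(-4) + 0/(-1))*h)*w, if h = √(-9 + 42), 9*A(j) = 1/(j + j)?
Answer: 0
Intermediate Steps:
A(j) = 1/(18*j) (A(j) = 1/(9*(j + j)) = 1/(9*((2*j))) = (1/(2*j))/9 = 1/(18*j))
w = 0 (w = 10*0 = 0)
h = √33 ≈ 5.7446
(A(2/(-4) + 0/(-1))*h)*w = ((1/(18*(2/(-4) + 0/(-1))))*√33)*0 = ((1/(18*(2*(-¼) + 0*(-1))))*√33)*0 = ((1/(18*(-½ + 0)))*√33)*0 = ((1/(18*(-½)))*√33)*0 = (((1/18)*(-2))*√33)*0 = -√33/9*0 = 0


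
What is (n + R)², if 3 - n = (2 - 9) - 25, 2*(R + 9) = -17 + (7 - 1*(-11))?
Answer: 2809/4 ≈ 702.25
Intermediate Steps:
R = -17/2 (R = -9 + (-17 + (7 - 1*(-11)))/2 = -9 + (-17 + (7 + 11))/2 = -9 + (-17 + 18)/2 = -9 + (½)*1 = -9 + ½ = -17/2 ≈ -8.5000)
n = 35 (n = 3 - ((2 - 9) - 25) = 3 - (-7 - 25) = 3 - 1*(-32) = 3 + 32 = 35)
(n + R)² = (35 - 17/2)² = (53/2)² = 2809/4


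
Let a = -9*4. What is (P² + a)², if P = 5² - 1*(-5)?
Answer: 746496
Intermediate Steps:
P = 30 (P = 25 + 5 = 30)
a = -36
(P² + a)² = (30² - 36)² = (900 - 36)² = 864² = 746496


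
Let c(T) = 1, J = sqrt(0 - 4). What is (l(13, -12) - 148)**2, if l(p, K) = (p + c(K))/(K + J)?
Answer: 30448275/1369 + 77252*I/1369 ≈ 22241.0 + 56.43*I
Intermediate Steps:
J = 2*I (J = sqrt(-4) = 2*I ≈ 2.0*I)
l(p, K) = (1 + p)/(K + 2*I) (l(p, K) = (p + 1)/(K + 2*I) = (1 + p)/(K + 2*I))
(l(13, -12) - 148)**2 = ((1 + 13)/(-12 + 2*I) - 148)**2 = (((-12 - 2*I)/148)*14 - 148)**2 = (7*(-12 - 2*I)/74 - 148)**2 = (-148 + 7*(-12 - 2*I)/74)**2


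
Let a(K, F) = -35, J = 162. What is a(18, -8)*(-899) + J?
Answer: 31627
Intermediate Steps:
a(18, -8)*(-899) + J = -35*(-899) + 162 = 31465 + 162 = 31627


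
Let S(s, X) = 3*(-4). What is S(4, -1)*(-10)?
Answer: 120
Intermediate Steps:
S(s, X) = -12
S(4, -1)*(-10) = -12*(-10) = 120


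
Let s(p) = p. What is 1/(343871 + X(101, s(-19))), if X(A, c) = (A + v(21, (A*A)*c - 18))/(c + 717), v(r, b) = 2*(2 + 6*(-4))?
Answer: 698/240022015 ≈ 2.9081e-6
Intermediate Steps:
v(r, b) = -44 (v(r, b) = 2*(2 - 24) = 2*(-22) = -44)
X(A, c) = (-44 + A)/(717 + c) (X(A, c) = (A - 44)/(c + 717) = (-44 + A)/(717 + c))
1/(343871 + X(101, s(-19))) = 1/(343871 + (-44 + 101)/(717 - 19)) = 1/(343871 + 57/698) = 1/(240022015/698) = 698/240022015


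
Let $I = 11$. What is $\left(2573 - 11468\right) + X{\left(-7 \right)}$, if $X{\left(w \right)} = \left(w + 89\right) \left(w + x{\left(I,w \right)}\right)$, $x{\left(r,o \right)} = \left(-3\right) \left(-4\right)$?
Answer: $-8485$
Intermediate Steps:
$x{\left(r,o \right)} = 12$
$X{\left(w \right)} = \left(12 + w\right) \left(89 + w\right)$ ($X{\left(w \right)} = \left(w + 89\right) \left(w + 12\right) = \left(89 + w\right) \left(12 + w\right) = \left(12 + w\right) \left(89 + w\right)$)
$\left(2573 - 11468\right) + X{\left(-7 \right)} = \left(2573 - 11468\right) + \left(1068 + \left(-7\right)^{2} + 101 \left(-7\right)\right) = -8895 + \left(1068 + 49 - 707\right) = -8895 + 410 = -8485$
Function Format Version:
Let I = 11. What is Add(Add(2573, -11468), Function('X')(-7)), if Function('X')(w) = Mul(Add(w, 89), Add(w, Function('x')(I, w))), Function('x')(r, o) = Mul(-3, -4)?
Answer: -8485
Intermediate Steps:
Function('x')(r, o) = 12
Function('X')(w) = Mul(Add(12, w), Add(89, w)) (Function('X')(w) = Mul(Add(w, 89), Add(w, 12)) = Mul(Add(89, w), Add(12, w)) = Mul(Add(12, w), Add(89, w)))
Add(Add(2573, -11468), Function('X')(-7)) = Add(Add(2573, -11468), Add(1068, Pow(-7, 2), Mul(101, -7))) = Add(-8895, Add(1068, 49, -707)) = Add(-8895, 410) = -8485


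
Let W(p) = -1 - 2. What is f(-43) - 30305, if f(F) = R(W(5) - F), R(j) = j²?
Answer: -28705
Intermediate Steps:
W(p) = -3
f(F) = (-3 - F)²
f(-43) - 30305 = (3 - 43)² - 30305 = (-40)² - 30305 = 1600 - 30305 = -28705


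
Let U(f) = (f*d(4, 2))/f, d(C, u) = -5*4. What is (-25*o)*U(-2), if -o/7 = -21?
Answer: 73500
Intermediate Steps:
d(C, u) = -20
o = 147 (o = -7*(-21) = 147)
U(f) = -20 (U(f) = (f*(-20))/f = (-20*f)/f = -20)
(-25*o)*U(-2) = -25*147*(-20) = -3675*(-20) = 73500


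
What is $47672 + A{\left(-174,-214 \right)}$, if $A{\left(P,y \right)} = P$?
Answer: $47498$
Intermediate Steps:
$47672 + A{\left(-174,-214 \right)} = 47672 - 174 = 47498$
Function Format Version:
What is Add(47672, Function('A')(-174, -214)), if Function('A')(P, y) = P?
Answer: 47498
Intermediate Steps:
Add(47672, Function('A')(-174, -214)) = Add(47672, -174) = 47498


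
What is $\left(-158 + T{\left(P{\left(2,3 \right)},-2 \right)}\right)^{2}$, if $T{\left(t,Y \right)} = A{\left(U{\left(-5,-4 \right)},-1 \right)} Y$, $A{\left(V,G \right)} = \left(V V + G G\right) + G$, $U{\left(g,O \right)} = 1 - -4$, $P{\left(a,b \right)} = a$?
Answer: $43264$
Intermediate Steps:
$U{\left(g,O \right)} = 5$ ($U{\left(g,O \right)} = 1 + 4 = 5$)
$A{\left(V,G \right)} = G + G^{2} + V^{2}$ ($A{\left(V,G \right)} = \left(V^{2} + G^{2}\right) + G = \left(G^{2} + V^{2}\right) + G = G + G^{2} + V^{2}$)
$T{\left(t,Y \right)} = 25 Y$ ($T{\left(t,Y \right)} = \left(-1 + \left(-1\right)^{2} + 5^{2}\right) Y = \left(-1 + 1 + 25\right) Y = 25 Y$)
$\left(-158 + T{\left(P{\left(2,3 \right)},-2 \right)}\right)^{2} = \left(-158 + 25 \left(-2\right)\right)^{2} = \left(-158 - 50\right)^{2} = \left(-208\right)^{2} = 43264$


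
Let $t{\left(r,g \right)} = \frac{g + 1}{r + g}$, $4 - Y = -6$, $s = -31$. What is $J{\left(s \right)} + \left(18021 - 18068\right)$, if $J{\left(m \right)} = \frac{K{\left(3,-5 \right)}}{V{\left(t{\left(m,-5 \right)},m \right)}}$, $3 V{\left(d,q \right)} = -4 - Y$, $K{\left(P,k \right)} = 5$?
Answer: $- \frac{673}{14} \approx -48.071$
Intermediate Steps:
$Y = 10$ ($Y = 4 - -6 = 4 + 6 = 10$)
$t{\left(r,g \right)} = \frac{1 + g}{g + r}$
$V{\left(d,q \right)} = - \frac{14}{3}$ ($V{\left(d,q \right)} = \frac{-4 - 10}{3} = \frac{1}{3} \left(-14\right) = - \frac{14}{3}$)
$J{\left(m \right)} = - \frac{15}{14}$ ($J{\left(m \right)} = \frac{5}{- \frac{14}{3}} = 5 \left(- \frac{3}{14}\right) = - \frac{15}{14}$)
$J{\left(s \right)} + \left(18021 - 18068\right) = - \frac{15}{14} + \left(18021 - 18068\right) = - \frac{15}{14} - 47 = - \frac{673}{14}$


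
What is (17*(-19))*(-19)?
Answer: 6137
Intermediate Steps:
(17*(-19))*(-19) = -323*(-19) = 6137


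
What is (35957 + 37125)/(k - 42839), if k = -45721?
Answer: -36541/44280 ≈ -0.82523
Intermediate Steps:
(35957 + 37125)/(k - 42839) = (35957 + 37125)/(-45721 - 42839) = 73082/(-88560) = 73082*(-1/88560) = -36541/44280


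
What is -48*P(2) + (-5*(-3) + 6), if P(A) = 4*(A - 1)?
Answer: -171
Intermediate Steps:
P(A) = -4 + 4*A (P(A) = 4*(-1 + A) = -4 + 4*A)
-48*P(2) + (-5*(-3) + 6) = -48*(-4 + 4*2) + (-5*(-3) + 6) = -48*(-4 + 8) + (15 + 6) = -48*4 + 21 = -192 + 21 = -171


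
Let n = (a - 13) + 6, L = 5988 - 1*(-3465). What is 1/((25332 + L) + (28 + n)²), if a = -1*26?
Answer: 1/34810 ≈ 2.8727e-5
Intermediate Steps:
L = 9453 (L = 5988 + 3465 = 9453)
a = -26
n = -33 (n = (-26 - 13) + 6 = -39 + 6 = -33)
1/((25332 + L) + (28 + n)²) = 1/((25332 + 9453) + (28 - 33)²) = 1/(34785 + (-5)²) = 1/(34785 + 25) = 1/34810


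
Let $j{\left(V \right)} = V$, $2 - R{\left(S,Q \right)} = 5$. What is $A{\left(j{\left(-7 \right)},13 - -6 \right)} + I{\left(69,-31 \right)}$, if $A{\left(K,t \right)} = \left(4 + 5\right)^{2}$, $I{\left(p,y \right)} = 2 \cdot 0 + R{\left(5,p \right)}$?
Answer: $78$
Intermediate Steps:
$R{\left(S,Q \right)} = -3$ ($R{\left(S,Q \right)} = 2 - 5 = -3$)
$I{\left(p,y \right)} = -3$ ($I{\left(p,y \right)} = 2 \cdot 0 - 3 = 0 - 3 = -3$)
$A{\left(K,t \right)} = 81$ ($A{\left(K,t \right)} = 9^{2} = 81$)
$A{\left(j{\left(-7 \right)},13 - -6 \right)} + I{\left(69,-31 \right)} = 81 - 3 = 78$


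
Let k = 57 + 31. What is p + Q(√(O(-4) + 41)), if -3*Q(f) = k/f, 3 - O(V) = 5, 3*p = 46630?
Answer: 46630/3 - 88*√39/117 ≈ 15539.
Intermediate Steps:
p = 46630/3 (p = (⅓)*46630 = 46630/3 ≈ 15543.)
k = 88
O(V) = -2 (O(V) = 3 - 1*5 = 3 - 5 = -2)
Q(f) = -88/(3*f)
p + Q(√(O(-4) + 41)) = 46630/3 - 88/(3*√(-2 + 41)) = 46630/3 - 88*√39/39/3 = 46630/3 - 88*√39/117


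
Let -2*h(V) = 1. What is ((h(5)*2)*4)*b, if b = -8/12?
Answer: 8/3 ≈ 2.6667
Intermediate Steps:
h(V) = -½ (h(V) = -½*1 = -½)
b = -⅔ (b = -8*1/12 = -⅔ ≈ -0.66667)
((h(5)*2)*4)*b = (-½*2*4)*(-⅔) = -1*4*(-⅔) = -4*(-⅔) = 8/3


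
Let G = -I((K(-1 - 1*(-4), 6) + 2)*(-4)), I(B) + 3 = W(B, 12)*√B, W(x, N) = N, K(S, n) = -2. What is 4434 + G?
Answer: 4437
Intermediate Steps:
I(B) = -3 + 12*√B
G = 3 (G = -(-3 + 12*√((-2 + 2)*(-4))) = -(-3 + 12*√(0*(-4))) = -(-3 + 12*√0) = -(-3 + 12*0) = -(-3 + 0) = -1*(-3) = 3)
4434 + G = 4434 + 3 = 4437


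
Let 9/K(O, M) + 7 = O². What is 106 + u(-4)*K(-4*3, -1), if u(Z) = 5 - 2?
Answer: 14549/137 ≈ 106.20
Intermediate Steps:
u(Z) = 3
K(O, M) = 9/(-7 + O²)
106 + u(-4)*K(-4*3, -1) = 106 + 3*(9/(-7 + (-4*3)²)) = 106 + 3*(9/(-7 + (-12)²)) = 106 + 3*(9/(-7 + 144)) = 106 + 3*(9/137) = 106 + 27/137 = 14549/137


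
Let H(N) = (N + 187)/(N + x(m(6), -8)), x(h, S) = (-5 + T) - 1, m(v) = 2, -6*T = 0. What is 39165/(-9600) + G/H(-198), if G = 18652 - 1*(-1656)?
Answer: 2651383759/7040 ≈ 3.7662e+5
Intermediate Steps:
T = 0 (T = -⅙*0 = 0)
G = 20308 (G = 18652 + 1656 = 20308)
x(h, S) = -6 (x(h, S) = (-5 + 0) - 1 = -5 - 1 = -6)
H(N) = (187 + N)/(-6 + N) (H(N) = (N + 187)/(N - 6) = (187 + N)/(-6 + N))
39165/(-9600) + G/H(-198) = 39165/(-9600) + 20308/(((187 - 198)/(-6 - 198))) = 39165*(-1/9600) + 20308/((-11/(-204))) = -2611/640 + 20308/((-1/204*(-11))) = -2611/640 + 20308/(11/204) = -2611/640 + 20308*(204/11) = -2611/640 + 4142832/11 = 2651383759/7040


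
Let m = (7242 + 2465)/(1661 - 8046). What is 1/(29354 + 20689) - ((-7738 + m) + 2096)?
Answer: 1803243313096/319524555 ≈ 5643.5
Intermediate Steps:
m = -9707/6385 (m = 9707/(-6385) = 9707*(-1/6385) = -9707/6385 ≈ -1.5203)
1/(29354 + 20689) - ((-7738 + m) + 2096) = 1/(29354 + 20689) - ((-7738 - 9707/6385) + 2096) = 1/50043 - (-49416837/6385 + 2096) = 1/50043 - 1*(-36033877/6385) = 1/50043 + 36033877/6385 = 1803243313096/319524555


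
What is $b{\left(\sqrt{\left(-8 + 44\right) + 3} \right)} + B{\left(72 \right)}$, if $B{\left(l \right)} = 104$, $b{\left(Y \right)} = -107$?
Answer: $-3$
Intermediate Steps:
$b{\left(\sqrt{\left(-8 + 44\right) + 3} \right)} + B{\left(72 \right)} = -107 + 104 = -3$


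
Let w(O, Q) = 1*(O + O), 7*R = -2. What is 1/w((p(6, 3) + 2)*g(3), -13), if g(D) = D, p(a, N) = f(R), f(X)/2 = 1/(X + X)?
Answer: -⅑ ≈ -0.11111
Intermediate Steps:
R = -2/7 (R = (⅐)*(-2) = -2/7 ≈ -0.28571)
f(X) = 1/X (f(X) = 2/(X + X) = 2/((2*X)) = 2*(1/(2*X)) = 1/X)
p(a, N) = -7/2 (p(a, N) = 1/(-2/7) = -7/2)
w(O, Q) = 2*O (w(O, Q) = 1*(2*O) = 2*O)
1/w((p(6, 3) + 2)*g(3), -13) = 1/(2*((-7/2 + 2)*3)) = 1/(2*(-3/2*3)) = 1/(2*(-9/2)) = 1/(-9) = -⅑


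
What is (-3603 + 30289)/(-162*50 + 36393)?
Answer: 26686/28293 ≈ 0.94320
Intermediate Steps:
(-3603 + 30289)/(-162*50 + 36393) = 26686/(-8100 + 36393) = 26686/28293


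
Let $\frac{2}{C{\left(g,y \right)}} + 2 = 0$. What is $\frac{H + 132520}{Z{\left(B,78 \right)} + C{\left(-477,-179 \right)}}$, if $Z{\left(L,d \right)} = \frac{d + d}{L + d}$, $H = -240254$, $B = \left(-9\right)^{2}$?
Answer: $5709902$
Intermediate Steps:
$C{\left(g,y \right)} = -1$ ($C{\left(g,y \right)} = \frac{2}{-2 + 0} = \frac{2}{-2} = 2 \left(- \frac{1}{2}\right) = -1$)
$B = 81$
$Z{\left(L,d \right)} = \frac{2 d}{L + d}$
$\frac{H + 132520}{Z{\left(B,78 \right)} + C{\left(-477,-179 \right)}} = \frac{-240254 + 132520}{2 \cdot 78 \frac{1}{81 + 78} - 1} = - \frac{107734}{2 \cdot 78 \cdot \frac{1}{159} - 1} = - \frac{107734}{\frac{52}{53} - 1} = - \frac{107734}{- \frac{1}{53}} = \left(-107734\right) \left(-53\right) = 5709902$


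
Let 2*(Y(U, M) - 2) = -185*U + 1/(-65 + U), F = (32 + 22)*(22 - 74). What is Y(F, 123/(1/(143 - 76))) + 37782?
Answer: 1709572903/5746 ≈ 2.9752e+5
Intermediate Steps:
F = -2808 (F = 54*(-52) = -2808)
Y(U, M) = 2 + 1/(2*(-65 + U)) - 185*U/2 (Y(U, M) = 2 + (-185*U + 1/(-65 + U))/2 = 2 + (1/(-65 + U) - 185*U)/2 = 2 + (1/(2*(-65 + U)) - 185*U/2) = 2 + 1/(2*(-65 + U)) - 185*U/2)
Y(F, 123/(1/(143 - 76))) + 37782 = (-259 - 185*(-2808)² + 12029*(-2808))/(2*(-65 - 2808)) + 37782 = (½)*(-259 - 185*7884864 - 33777432)/(-2873) + 37782 = (½)*(-1/2873)*(-259 - 1458699840 - 33777432) + 37782 = (½)*(-1/2873)*(-1492477531) + 37782 = 1492477531/5746 + 37782 = 1709572903/5746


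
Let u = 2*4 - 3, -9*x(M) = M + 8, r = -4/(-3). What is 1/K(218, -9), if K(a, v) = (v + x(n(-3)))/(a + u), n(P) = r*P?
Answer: -2007/85 ≈ -23.612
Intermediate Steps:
r = 4/3 (r = -4*(-⅓) = 4/3 ≈ 1.3333)
n(P) = 4*P/3
x(M) = -8/9 - M/9 (x(M) = -(M + 8)/9 = -(8 + M)/9 = -8/9 - M/9)
u = 5 (u = 8 - 3 = 5)
K(a, v) = (-4/9 + v)/(5 + a) (K(a, v) = (v + (-8/9 - 4*(-3)/27))/(a + 5) = (v + (-8/9 - ⅑*(-4)))/(5 + a) = (v + (-8/9 + 4/9))/(5 + a) = (v - 4/9)/(5 + a) = (-4/9 + v)/(5 + a))
1/K(218, -9) = 1/((-4/9 - 9)/(5 + 218)) = 1/(-85/9/223) = 1/((1/223)*(-85/9)) = 1/(-85/2007) = -2007/85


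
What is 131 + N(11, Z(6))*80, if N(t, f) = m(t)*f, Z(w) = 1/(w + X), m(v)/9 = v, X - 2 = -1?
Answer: 8837/7 ≈ 1262.4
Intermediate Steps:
X = 1 (X = 2 - 1 = 1)
m(v) = 9*v
Z(w) = 1/(1 + w) (Z(w) = 1/(w + 1) = 1/(1 + w))
N(t, f) = 9*f*t (N(t, f) = (9*t)*f = 9*f*t)
131 + N(11, Z(6))*80 = 131 + (9*11/(1 + 6))*80 = 131 + (9*11/7)*80 = 131 + (9*(⅐)*11)*80 = 131 + (99/7)*80 = 131 + 7920/7 = 8837/7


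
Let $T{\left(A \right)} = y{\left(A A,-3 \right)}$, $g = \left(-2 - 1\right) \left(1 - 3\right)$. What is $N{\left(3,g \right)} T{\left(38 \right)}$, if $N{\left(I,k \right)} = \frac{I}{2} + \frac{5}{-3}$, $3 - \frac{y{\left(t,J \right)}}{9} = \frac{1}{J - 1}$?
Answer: $- \frac{39}{8} \approx -4.875$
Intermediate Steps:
$g = 6$ ($g = \left(-3\right) \left(-2\right) = 6$)
$y{\left(t,J \right)} = 27 - \frac{9}{-1 + J}$ ($y{\left(t,J \right)} = 27 - \frac{9}{J - 1} = 27 - \frac{9}{-1 + J}$)
$T{\left(A \right)} = \frac{117}{4}$ ($T{\left(A \right)} = \frac{9 \left(-4 + 3 \left(-3\right)\right)}{-1 - 3} = \frac{9 \left(-4 - 9\right)}{-4} = 9 \left(- \frac{1}{4}\right) \left(-13\right) = \frac{117}{4}$)
$N{\left(I,k \right)} = - \frac{5}{3} + \frac{I}{2}$ ($N{\left(I,k \right)} = I \frac{1}{2} + 5 \left(- \frac{1}{3}\right) = \frac{I}{2} - \frac{5}{3} = - \frac{5}{3} + \frac{I}{2}$)
$N{\left(3,g \right)} T{\left(38 \right)} = \left(- \frac{5}{3} + \frac{1}{2} \cdot 3\right) \frac{117}{4} = \left(- \frac{5}{3} + \frac{3}{2}\right) \frac{117}{4} = \left(- \frac{1}{6}\right) \frac{117}{4} = - \frac{39}{8}$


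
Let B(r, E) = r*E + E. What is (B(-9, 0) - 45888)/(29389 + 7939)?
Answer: -2868/2333 ≈ -1.2293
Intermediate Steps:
B(r, E) = E + E*r (B(r, E) = E*r + E = E + E*r)
(B(-9, 0) - 45888)/(29389 + 7939) = (0*(1 - 9) - 45888)/(29389 + 7939) = (0*(-8) - 45888)/37328 = (0 - 45888)*(1/37328) = -45888*1/37328 = -2868/2333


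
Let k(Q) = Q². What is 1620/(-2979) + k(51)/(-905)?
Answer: -1023831/299555 ≈ -3.4178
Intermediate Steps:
1620/(-2979) + k(51)/(-905) = 1620/(-2979) + 51²/(-905) = 1620*(-1/2979) + 2601*(-1/905) = -180/331 - 2601/905 = -1023831/299555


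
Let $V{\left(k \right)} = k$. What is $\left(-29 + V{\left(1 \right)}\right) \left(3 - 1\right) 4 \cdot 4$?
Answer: $-896$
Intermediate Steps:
$\left(-29 + V{\left(1 \right)}\right) \left(3 - 1\right) 4 \cdot 4 = \left(-29 + 1\right) \left(3 - 1\right) 4 \cdot 4 = - 28 \cdot 2 \cdot 16 = \left(-28\right) 32 = -896$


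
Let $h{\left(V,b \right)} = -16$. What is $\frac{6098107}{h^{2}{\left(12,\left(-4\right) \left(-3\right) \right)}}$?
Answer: $\frac{6098107}{256} \approx 23821.0$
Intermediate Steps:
$\frac{6098107}{h^{2}{\left(12,\left(-4\right) \left(-3\right) \right)}} = \frac{6098107}{\left(-16\right)^{2}} = \frac{6098107}{256}$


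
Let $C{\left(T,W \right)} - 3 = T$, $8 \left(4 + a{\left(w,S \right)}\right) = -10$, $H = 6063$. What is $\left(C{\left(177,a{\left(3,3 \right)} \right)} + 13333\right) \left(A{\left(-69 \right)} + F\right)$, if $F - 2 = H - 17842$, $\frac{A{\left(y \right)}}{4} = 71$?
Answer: $-155304909$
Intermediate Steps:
$a{\left(w,S \right)} = - \frac{21}{4}$ ($a{\left(w,S \right)} = -4 + \frac{1}{8} \left(-10\right) = -4 - \frac{5}{4} = - \frac{21}{4}$)
$C{\left(T,W \right)} = 3 + T$
$A{\left(y \right)} = 284$ ($A{\left(y \right)} = 4 \cdot 71 = 284$)
$F = -11777$ ($F = 2 + \left(6063 - 17842\right) = 2 - 11779 = -11777$)
$\left(C{\left(177,a{\left(3,3 \right)} \right)} + 13333\right) \left(A{\left(-69 \right)} + F\right) = \left(\left(3 + 177\right) + 13333\right) \left(284 - 11777\right) = \left(180 + 13333\right) \left(-11493\right) = 13513 \left(-11493\right) = -155304909$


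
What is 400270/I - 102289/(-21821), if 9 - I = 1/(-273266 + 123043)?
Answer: 656114896544361/14751083284 ≈ 44479.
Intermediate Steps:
I = 1352008/150223 (I = 9 - 1/(-273266 + 123043) = 9 - 1/(-150223) = 9 - 1*(-1/150223) = 9 + 1/150223 = 1352008/150223 ≈ 9.0000)
400270/I - 102289/(-21821) = 400270/(1352008/150223) - 102289/(-21821) = 400270*(150223/1352008) - 102289*(-1/21821) = 30064880105/676004 + 102289/21821 = 656114896544361/14751083284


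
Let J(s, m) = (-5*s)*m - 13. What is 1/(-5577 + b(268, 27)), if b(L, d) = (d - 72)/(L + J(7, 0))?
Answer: -17/94812 ≈ -0.00017930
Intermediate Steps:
J(s, m) = -13 - 5*m*s (J(s, m) = -5*m*s - 13 = -13 - 5*m*s)
b(L, d) = (-72 + d)/(-13 + L) (b(L, d) = (d - 72)/(L + (-13 - 5*0*7)) = (-72 + d)/(L + (-13 + 0)) = (-72 + d)/(L - 13) = (-72 + d)/(-13 + L))
1/(-5577 + b(268, 27)) = 1/(-5577 + (-72 + 27)/(-13 + 268)) = 1/(-5577 - 45/255) = 1/(-5577 + (1/255)*(-45)) = 1/(-5577 - 3/17) = 1/(-94812/17) = -17/94812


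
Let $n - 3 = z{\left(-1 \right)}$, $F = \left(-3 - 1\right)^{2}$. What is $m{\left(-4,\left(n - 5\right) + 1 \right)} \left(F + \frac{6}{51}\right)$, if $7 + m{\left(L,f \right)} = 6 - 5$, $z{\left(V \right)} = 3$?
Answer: $- \frac{1644}{17} \approx -96.706$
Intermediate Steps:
$F = 16$ ($F = \left(-4\right)^{2} = 16$)
$n = 6$ ($n = 3 + 3 = 6$)
$m{\left(L,f \right)} = -6$ ($m{\left(L,f \right)} = -7 + \left(6 - 5\right) = -7 + 1 = -6$)
$m{\left(-4,\left(n - 5\right) + 1 \right)} \left(F + \frac{6}{51}\right) = - 6 \left(16 + \frac{6}{51}\right) = - 6 \left(16 + 6 \cdot \frac{1}{51}\right) = - 6 \left(16 + \frac{2}{17}\right) = \left(-6\right) \frac{274}{17} = - \frac{1644}{17}$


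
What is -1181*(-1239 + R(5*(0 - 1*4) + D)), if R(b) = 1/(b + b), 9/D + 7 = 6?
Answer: 84870203/58 ≈ 1.4633e+6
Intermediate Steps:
D = -9 (D = 9/(-7 + 6) = 9/(-1) = 9*(-1) = -9)
R(b) = 1/(2*b)
-1181*(-1239 + R(5*(0 - 1*4) + D)) = -1181*(-1239 + 1/(2*(5*(0 - 1*4) - 9))) = -1181*(-1239 + 1/(2*(5*(0 - 4) - 9))) = -1181*(-1239 + 1/(2*(5*(-4) - 9))) = -1181*(-1239 + 1/(2*(-20 - 9))) = -1181*(-1239 + (1/2)/(-29)) = -1181*(-1239 + (1/2)*(-1/29)) = -1181*(-1239 - 1/58) = -1181*(-71863/58) = 84870203/58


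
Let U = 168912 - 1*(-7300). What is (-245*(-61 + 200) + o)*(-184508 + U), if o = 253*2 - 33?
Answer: 278596272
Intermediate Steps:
o = 473 (o = 506 - 33 = 473)
U = 176212 (U = 168912 + 7300 = 176212)
(-245*(-61 + 200) + o)*(-184508 + U) = (-245*(-61 + 200) + 473)*(-184508 + 176212) = (-245*139 + 473)*(-8296) = (-34055 + 473)*(-8296) = -33582*(-8296) = 278596272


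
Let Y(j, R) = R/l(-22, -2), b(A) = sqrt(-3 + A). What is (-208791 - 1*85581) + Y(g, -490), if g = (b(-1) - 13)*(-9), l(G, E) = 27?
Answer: -7948534/27 ≈ -2.9439e+5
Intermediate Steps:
g = 117 - 18*I (g = (sqrt(-3 - 1) - 13)*(-9) = (sqrt(-4) - 13)*(-9) = (2*I - 13)*(-9) = (-13 + 2*I)*(-9) = 117 - 18*I ≈ 117.0 - 18.0*I)
Y(j, R) = R/27
(-208791 - 1*85581) + Y(g, -490) = (-208791 - 1*85581) + (1/27)*(-490) = (-208791 - 85581) - 490/27 = -294372 - 490/27 = -7948534/27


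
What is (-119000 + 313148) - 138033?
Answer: 56115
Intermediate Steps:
(-119000 + 313148) - 138033 = 194148 - 138033 = 56115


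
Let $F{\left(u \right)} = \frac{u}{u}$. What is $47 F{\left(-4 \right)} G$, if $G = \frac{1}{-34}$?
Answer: $- \frac{47}{34} \approx -1.3824$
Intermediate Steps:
$F{\left(u \right)} = 1$
$G = - \frac{1}{34} \approx -0.029412$
$47 F{\left(-4 \right)} G = 47 \cdot 1 \left(- \frac{1}{34}\right) = 47 \left(- \frac{1}{34}\right) = - \frac{47}{34}$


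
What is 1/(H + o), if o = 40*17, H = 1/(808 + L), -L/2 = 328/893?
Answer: 720888/490204733 ≈ 0.0014706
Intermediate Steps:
L = -656/893 ≈ -0.73460
H = 893/720888 (H = 1/(808 - 656/893) = 1/(720888/893) = 893/720888 ≈ 0.0012388)
o = 680
1/(H + o) = 1/(893/720888 + 680) = 1/(490204733/720888) = 720888/490204733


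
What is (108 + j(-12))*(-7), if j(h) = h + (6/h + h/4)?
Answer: -1295/2 ≈ -647.50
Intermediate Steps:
j(h) = 6/h + 5*h/4 (j(h) = h + (6/h + h*(1/4)) = h + (6/h + h/4) = 6/h + 5*h/4)
(108 + j(-12))*(-7) = (108 + (6/(-12) + (5/4)*(-12)))*(-7) = (108 + (6*(-1/12) - 15))*(-7) = (108 + (-1/2 - 15))*(-7) = (108 - 31/2)*(-7) = (185/2)*(-7) = -1295/2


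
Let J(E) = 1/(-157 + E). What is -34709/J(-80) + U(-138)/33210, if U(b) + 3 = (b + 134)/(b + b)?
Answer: 9424936179482/1145745 ≈ 8.2260e+6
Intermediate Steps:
U(b) = -3 + (134 + b)/(2*b) (U(b) = -3 + (b + 134)/(b + b) = -3 + (134 + b)/((2*b)) = -3 + (134 + b)*(1/(2*b)) = -3 + (134 + b)/(2*b))
-34709/J(-80) + U(-138)/33210 = -34709/(1/(-157 - 80)) + (-5/2 + 67/(-138))/33210 = -34709/(1/(-237)) + (-5/2 + 67*(-1/138))*(1/33210) = -34709/(-1/237) + (-5/2 - 67/138)*(1/33210) = -34709*(-237) - 206/69*1/33210 = 8226033 - 103/1145745 = 9424936179482/1145745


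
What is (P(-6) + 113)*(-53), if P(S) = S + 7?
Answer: -6042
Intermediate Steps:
P(S) = 7 + S
(P(-6) + 113)*(-53) = ((7 - 6) + 113)*(-53) = (1 + 113)*(-53) = 114*(-53) = -6042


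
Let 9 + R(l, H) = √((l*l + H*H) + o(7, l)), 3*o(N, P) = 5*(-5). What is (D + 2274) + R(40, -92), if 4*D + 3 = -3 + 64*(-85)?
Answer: 1807/2 + √90501/3 ≈ 1003.8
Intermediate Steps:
o(N, P) = -25/3 (o(N, P) = (5*(-5))/3 = (⅓)*(-25) = -25/3)
R(l, H) = -9 + √(-25/3 + H² + l²) (R(l, H) = -9 + √((l*l + H*H) - 25/3) = -9 + √((l² + H²) - 25/3) = -9 + √((H² + l²) - 25/3) = -9 + √(-25/3 + H² + l²))
D = -2723/2 (D = -¾ + (-3 + 64*(-85))/4 = -¾ + (-3 - 5440)/4 = -¾ + (¼)*(-5443) = -¾ - 5443/4 = -2723/2 ≈ -1361.5)
(D + 2274) + R(40, -92) = (-2723/2 + 2274) + (-9 + √(-75 + 9*(-92)² + 9*40²)/3) = 1825/2 + (-9 + √(-75 + 9*8464 + 9*1600)/3) = 1825/2 + (-9 + √(-75 + 76176 + 14400)/3) = 1825/2 + (-9 + √90501/3) = 1807/2 + √90501/3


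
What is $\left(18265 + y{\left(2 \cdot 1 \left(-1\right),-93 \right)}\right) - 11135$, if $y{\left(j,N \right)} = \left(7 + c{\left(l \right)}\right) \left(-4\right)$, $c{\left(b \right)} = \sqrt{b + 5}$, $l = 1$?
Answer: $7102 - 4 \sqrt{6} \approx 7092.2$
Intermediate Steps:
$c{\left(b \right)} = \sqrt{5 + b}$
$y{\left(j,N \right)} = -28 - 4 \sqrt{6}$ ($y{\left(j,N \right)} = \left(7 + \sqrt{5 + 1}\right) \left(-4\right) = \left(7 + \sqrt{6}\right) \left(-4\right) = -28 - 4 \sqrt{6}$)
$\left(18265 + y{\left(2 \cdot 1 \left(-1\right),-93 \right)}\right) - 11135 = \left(18265 - \left(28 + 4 \sqrt{6}\right)\right) - 11135 = \left(18237 - 4 \sqrt{6}\right) - 11135 = 7102 - 4 \sqrt{6}$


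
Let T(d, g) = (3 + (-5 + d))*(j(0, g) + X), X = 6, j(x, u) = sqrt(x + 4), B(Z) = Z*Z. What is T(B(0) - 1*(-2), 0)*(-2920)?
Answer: 0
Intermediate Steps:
B(Z) = Z**2
j(x, u) = sqrt(4 + x)
T(d, g) = -16 + 8*d (T(d, g) = (3 + (-5 + d))*(sqrt(4 + 0) + 6) = (-2 + d)*(sqrt(4) + 6) = (-2 + d)*(2 + 6) = (-2 + d)*8 = -16 + 8*d)
T(B(0) - 1*(-2), 0)*(-2920) = (-16 + 8*(0**2 - 1*(-2)))*(-2920) = (-16 + 8*(0 + 2))*(-2920) = (-16 + 8*2)*(-2920) = (-16 + 16)*(-2920) = 0*(-2920) = 0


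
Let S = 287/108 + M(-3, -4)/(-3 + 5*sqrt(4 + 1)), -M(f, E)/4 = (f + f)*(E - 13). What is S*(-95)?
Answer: 2348875/3132 + 48450*sqrt(5)/29 ≈ 4485.7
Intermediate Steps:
M(f, E) = -8*f*(-13 + E) (M(f, E) = -4*(f + f)*(E - 13) = -4*2*f*(-13 + E) = -8*f*(-13 + E))
S = 287/108 - 408/(-3 + 5*sqrt(5)) (S = 287/108 + (8*(-3)*(13 - 1*(-4)))/(-3 + 5*sqrt(4 + 1)) = 287*(1/108) + (8*(-3)*(13 + 4))/(-3 + 5*sqrt(5)) = 287/108 + (8*(-3)*17)/(-3 + 5*sqrt(5)) = 287/108 - 408/(-3 + 5*sqrt(5)) ≈ -47.218)
S*(-95) = (-24725/3132 - 510*sqrt(5)/29)*(-95) = 2348875/3132 + 48450*sqrt(5)/29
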